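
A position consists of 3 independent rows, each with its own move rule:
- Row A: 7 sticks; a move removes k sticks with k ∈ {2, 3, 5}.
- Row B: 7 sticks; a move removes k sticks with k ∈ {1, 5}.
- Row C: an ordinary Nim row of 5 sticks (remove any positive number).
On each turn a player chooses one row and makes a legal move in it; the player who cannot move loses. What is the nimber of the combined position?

4

Grundy values for row A (subtraction set {2, 3, 5}):
k:     0  1  2  3  4  5  6  7
g(k):  0  0  1  1  2  2  3  0
So g(7) = 0.
For row B, compute g(0), g(1), … with moves {1, 5}:
g(0) = mex{} = 0
g(1) = mex{0} = 1
g(2) = mex{1} = 0
g(3) = mex{0} = 1
g(4) = mex{1} = 0
g(5) = mex{0} = 1
g(6) = mex{1} = 0
g(7) = mex{0} = 1
So g(7) = 1.
Row C is a plain Nim row of size 5, so its Grundy value is 5.
By the Sprague-Grundy theorem, the Grundy value of a sum of independent games is the XOR of the component values.
Combined value = 0 ⊕ 1 ⊕ 5 = 4.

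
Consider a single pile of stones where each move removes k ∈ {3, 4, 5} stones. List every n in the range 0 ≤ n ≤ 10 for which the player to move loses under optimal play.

Grundy values for subtraction set {3, 4, 5}:
g(0) = mex{} = 0
g(1) = mex{} = 0
g(2) = mex{} = 0
g(3) = mex{0} = 1
g(4) = mex{0} = 1
g(5) = mex{0} = 1
g(6) = mex{0,1} = 2
g(7) = mex{0,1} = 2
g(8) = mex{1} = 0
g(9) = mex{1,2} = 0
g(10) = mex{1,2} = 0
The P-positions (g = 0) in 0..10 are 0, 1, 2, 8, 9, 10.

0, 1, 2, 8, 9, 10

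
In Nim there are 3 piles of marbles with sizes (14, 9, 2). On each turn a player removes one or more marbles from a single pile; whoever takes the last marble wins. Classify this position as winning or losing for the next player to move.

Winning position

Nim-sum: 14 ^ 9 ^ 2 = 5.
The nim-sum is 5 ≠ 0, so this is an N-position: the player to move can win.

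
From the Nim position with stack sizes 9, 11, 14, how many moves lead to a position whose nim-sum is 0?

3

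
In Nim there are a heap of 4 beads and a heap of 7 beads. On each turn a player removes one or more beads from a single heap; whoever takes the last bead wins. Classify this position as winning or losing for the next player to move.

Nim-sum: 4 ^ 7 = 3.
The nim-sum is 3 ≠ 0, so this is an N-position: the player to move can win.

Winning position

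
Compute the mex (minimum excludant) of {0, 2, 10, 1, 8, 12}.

The values 0, 1, 2 are all present; 3 is the first non-negative integer missing from the set.

3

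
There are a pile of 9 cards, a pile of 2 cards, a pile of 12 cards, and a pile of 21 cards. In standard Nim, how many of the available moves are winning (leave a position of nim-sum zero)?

Nim-sum: 9 ⊕ 2 ⊕ 12 ⊕ 21 = 18.
The overall nim-sum is X = 18. A pile of size p has a winning move iff p XOR X < p (reduce it to p XOR X).
  9: 9 XOR 18 = 27 ≥ 9 — no move.
  2: 2 XOR 18 = 16 ≥ 2 — no move.
  12: 12 XOR 18 = 30 ≥ 12 — no move.
  21: 21 XOR 18 = 7 < 21 — winning move (to 7).
That gives 1 winning move.

1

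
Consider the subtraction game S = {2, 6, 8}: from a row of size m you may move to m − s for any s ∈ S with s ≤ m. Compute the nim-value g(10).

Grundy values for subtraction set {2, 6, 8}:
g(0) = mex{} = 0
g(1) = mex{} = 0
g(2) = mex{0} = 1
g(3) = mex{0} = 1
g(4) = mex{1} = 0
g(5) = mex{1} = 0
g(6) = mex{0} = 1
g(7) = mex{0} = 1
g(8) = mex{0,1} = 2
g(9) = mex{0,1} = 2
g(10) = mex{0,1,2} = 3
So g(10) = 3.

3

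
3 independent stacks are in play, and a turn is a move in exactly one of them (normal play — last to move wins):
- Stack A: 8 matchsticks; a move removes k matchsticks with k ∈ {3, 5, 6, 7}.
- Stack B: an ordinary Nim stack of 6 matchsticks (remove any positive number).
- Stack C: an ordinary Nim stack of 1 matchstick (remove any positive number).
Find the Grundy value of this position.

Build the Grundy sequence for stack A with g(k) = mex{g(k−s) : s ∈ {3, 5, 6, 7}, s ≤ k}:
k:     0  1  2  3  4  5  6  7  8
g(k):  0  0  0  1  1  1  2  2  2
So g(8) = 2.
Stack B is a plain Nim stack of size 6, so its Grundy value is 6.
Stack C is a plain Nim stack of size 1, so its Grundy value is 1.
The value of a disjunctive sum is the nim-sum of the parts.
Combined value = 2 XOR 6 XOR 1 = 5.

5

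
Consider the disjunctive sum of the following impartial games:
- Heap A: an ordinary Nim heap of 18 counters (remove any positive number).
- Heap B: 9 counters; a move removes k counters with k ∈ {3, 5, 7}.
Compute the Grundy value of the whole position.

17

Heap A is a plain Nim heap of size 18, so its Grundy value is 18.
For heap B, compute g(0), g(1), … with moves {3, 5, 7}:
g(0) = mex{} = 0
g(1) = mex{} = 0
g(2) = mex{} = 0
g(3) = mex{0} = 1
g(4) = mex{0} = 1
g(5) = mex{0} = 1
g(6) = mex{0,1} = 2
g(7) = mex{0,1} = 2
g(8) = mex{0,1} = 2
g(9) = mex{0,1,2} = 3
So g(9) = 3.
By the Sprague-Grundy theorem, the Grundy value of a sum of independent games is the XOR of the component values.
Combined value = 18 XOR 3 = 17.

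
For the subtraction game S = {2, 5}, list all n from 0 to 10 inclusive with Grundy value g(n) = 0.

0, 1, 4, 7, 8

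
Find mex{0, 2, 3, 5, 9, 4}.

1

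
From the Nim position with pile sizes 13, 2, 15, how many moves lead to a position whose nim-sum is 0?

Nim-sum: 13 XOR 2 XOR 15 = 0.
The nim-sum is already 0, so every move leaves a nonzero nim-sum — there are no winning moves.

0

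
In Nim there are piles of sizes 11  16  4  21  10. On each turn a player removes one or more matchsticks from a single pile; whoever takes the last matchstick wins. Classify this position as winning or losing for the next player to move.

Nim-sum: 11 ^ 16 ^ 4 ^ 21 ^ 10 = 0.
The nim-sum is 0, so this is a P-position: the player to move is in a losing position under optimal play.

Losing position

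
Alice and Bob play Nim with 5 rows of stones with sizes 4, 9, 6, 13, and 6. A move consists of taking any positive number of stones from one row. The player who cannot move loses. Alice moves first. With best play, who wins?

Bob wins

Write each in binary and XOR column by column:
  0100  (4)
  1001  (9)
  0110  (6)
  1101  (13)
  0110  (6)
  ----
  0000  (0)
The nim-sum is 0, so this is a P-position: the player to move is in a losing position under optimal play; Alice is about to move from it and so loses — Bob wins.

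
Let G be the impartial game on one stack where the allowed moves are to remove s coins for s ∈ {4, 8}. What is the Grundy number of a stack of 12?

Build the Grundy sequence with g(k) = mex{g(k−s) : s ∈ {4, 8}, s ≤ k}:
k:     0  1  2  3  4  5  6  7  8  9 10 11 12
g(k):  0  0  0  0  1  1  1  1  2  2  2  2  0
So g(12) = 0.

0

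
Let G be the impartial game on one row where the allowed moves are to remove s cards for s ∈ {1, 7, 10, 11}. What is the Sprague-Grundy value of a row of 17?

3

Compute g(0), g(1), … for moves {1, 7, 10, 11}:
k:     0  1  2  3  4  5  6  7  8  9 10 11 12 13 14 15 16 17
g(k):  0  1  0  1  0  1  0  1  0  1  2  3  2  3  2  3  2  3
So g(17) = 3.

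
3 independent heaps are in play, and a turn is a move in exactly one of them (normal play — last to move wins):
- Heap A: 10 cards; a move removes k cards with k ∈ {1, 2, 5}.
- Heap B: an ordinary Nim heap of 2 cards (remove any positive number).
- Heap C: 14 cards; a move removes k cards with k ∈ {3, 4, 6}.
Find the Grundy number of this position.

Grundy values for heap A (subtraction set {1, 2, 5}):
k:     0  1  2  3  4  5  6  7  8  9 10
g(k):  0  1  2  0  1  2  0  1  2  0  1
So g(10) = 1.
Heap B is a plain Nim heap of size 2, so its Grundy value is 2.
Build the Grundy sequence for heap C with g(k) = mex{g(k−s) : s ∈ {3, 4, 6}, s ≤ k}:
k:     0  1  2  3  4  5  6  7  8  9 10 11 12 13 14
g(k):  0  0  0  1  1  1  2  2  2  0  0  0  1  1  1
So g(14) = 1.
By the Sprague-Grundy theorem, the Grundy value of a sum of independent games is the XOR of the component values.
Combined value = 1 XOR 2 XOR 1 = 2.

2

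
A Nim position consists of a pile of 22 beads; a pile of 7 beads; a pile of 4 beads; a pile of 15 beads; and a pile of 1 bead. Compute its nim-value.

Nim-sum: 22 ⊕ 7 ⊕ 4 ⊕ 15 ⊕ 1 = 27.

27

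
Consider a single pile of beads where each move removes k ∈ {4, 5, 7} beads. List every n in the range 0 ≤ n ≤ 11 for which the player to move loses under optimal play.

0, 1, 2, 3, 11

Build the Grundy sequence with g(k) = mex{g(k−s) : s ∈ {4, 5, 7}, s ≤ k}:
g(0) = mex{} = 0
g(1) = mex{} = 0
g(2) = mex{} = 0
g(3) = mex{} = 0
g(4) = mex{0} = 1
g(5) = mex{0} = 1
g(6) = mex{0} = 1
g(7) = mex{0} = 1
g(8) = mex{0,1} = 2
g(9) = mex{0,1} = 2
g(10) = mex{0,1} = 2
g(11) = mex{1} = 0
The P-positions (g = 0) in 0..11 are 0, 1, 2, 3, 11.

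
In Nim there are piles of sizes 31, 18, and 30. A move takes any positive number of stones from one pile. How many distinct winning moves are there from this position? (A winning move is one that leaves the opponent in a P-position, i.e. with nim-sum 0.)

3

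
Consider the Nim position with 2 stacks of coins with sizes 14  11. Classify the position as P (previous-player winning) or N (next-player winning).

Compute the nim-sum pairwise:
14 ⊕ 11 = 5
The nim-sum is 5 ≠ 0, so this is an N-position: the player to move can win.

N-position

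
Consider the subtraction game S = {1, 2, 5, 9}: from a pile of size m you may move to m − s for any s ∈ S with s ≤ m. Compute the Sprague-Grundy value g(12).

2

Compute g(0), g(1), … for moves {1, 2, 5, 9}:
g(0) = mex{} = 0
g(1) = mex{0} = 1
g(2) = mex{0,1} = 2
g(3) = mex{1,2} = 0
g(4) = mex{0,2} = 1
g(5) = mex{0,1} = 2
g(6) = mex{1,2} = 0
g(7) = mex{0,2} = 1
g(8) = mex{0,1} = 2
g(9) = mex{0,1,2} = 3
g(10) = mex{1,2,3} = 0
g(11) = mex{0,2,3} = 1
g(12) = mex{0,1} = 2
So g(12) = 2.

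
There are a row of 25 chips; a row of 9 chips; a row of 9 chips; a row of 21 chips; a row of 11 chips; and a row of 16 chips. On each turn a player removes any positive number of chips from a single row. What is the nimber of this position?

In binary:
  11001  (25)
  01001  (9)
  01001  (9)
  10101  (21)
  01011  (11)
  10000  (16)
  -----
  10111  (23)

23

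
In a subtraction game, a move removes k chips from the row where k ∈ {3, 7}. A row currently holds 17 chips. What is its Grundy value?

2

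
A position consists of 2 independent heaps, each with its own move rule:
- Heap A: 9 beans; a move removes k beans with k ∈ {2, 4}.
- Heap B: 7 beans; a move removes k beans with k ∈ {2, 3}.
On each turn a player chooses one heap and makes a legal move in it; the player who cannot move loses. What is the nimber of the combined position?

Build the Grundy sequence for heap A with g(k) = mex{g(k−s) : s ∈ {2, 4}, s ≤ k}:
k:     0  1  2  3  4  5  6  7  8  9
g(k):  0  0  1  1  2  2  0  0  1  1
So g(9) = 1.
Grundy values for heap B (subtraction set {2, 3}):
k:     0  1  2  3  4  5  6  7
g(k):  0  0  1  1  2  0  0  1
So g(7) = 1.
The value of a disjunctive sum is the nim-sum of the parts.
Combined value = 1 ⊕ 1 = 0.

0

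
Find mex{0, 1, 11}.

2

The values 0, 1 are all present; 2 is the first non-negative integer missing from the set.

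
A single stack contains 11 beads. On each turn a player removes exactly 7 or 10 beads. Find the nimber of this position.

Compute g(0), g(1), … for moves {7, 10}:
k:     0  1  2  3  4  5  6  7  8  9 10 11
g(k):  0  0  0  0  0  0  0  1  1  1  1  1
So g(11) = 1.

1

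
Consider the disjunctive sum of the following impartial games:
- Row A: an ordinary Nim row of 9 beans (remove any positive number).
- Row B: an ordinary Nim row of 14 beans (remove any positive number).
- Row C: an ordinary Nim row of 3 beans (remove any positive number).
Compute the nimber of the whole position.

Row A is a plain Nim row of size 9, so its Grundy value is 9.
Row B is a plain Nim row of size 14, so its Grundy value is 14.
Row C is a plain Nim row of size 3, so its Grundy value is 3.
The value of a disjunctive sum is the nim-sum of the parts.
Combined value = 9 XOR 14 XOR 3 = 4.

4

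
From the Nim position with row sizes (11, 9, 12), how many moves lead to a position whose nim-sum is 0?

3

Bitwise XOR of the heap sizes:
  1011  (11)
  1001  (9)
  1100  (12)
  ----
  1110  (14)
The overall nim-sum is X = 14. A row of size p has a winning move iff p XOR X < p (reduce it to p XOR X).
  11: 11 XOR 14 = 5 < 11 — winning move (to 5).
  9: 9 XOR 14 = 7 < 9 — winning move (to 7).
  12: 12 XOR 14 = 2 < 12 — winning move (to 2).
That gives 3 winning moves.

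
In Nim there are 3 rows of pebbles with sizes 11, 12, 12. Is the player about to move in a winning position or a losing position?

Bitwise XOR of the heap sizes:
  1011  (11)
  1100  (12)
  1100  (12)
  ----
  1011  (11)
The nim-sum is 11 ≠ 0, so this is an N-position: the player to move can win.

Winning position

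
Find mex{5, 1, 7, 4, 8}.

0

0 is not in the set, so the mex is 0.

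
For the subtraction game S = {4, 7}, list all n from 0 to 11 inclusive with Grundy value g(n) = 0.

Compute g(0), g(1), … for moves {4, 7}:
g(0) = mex{} = 0
g(1) = mex{} = 0
g(2) = mex{} = 0
g(3) = mex{} = 0
g(4) = mex{0} = 1
g(5) = mex{0} = 1
g(6) = mex{0} = 1
g(7) = mex{0} = 1
g(8) = mex{0,1} = 2
g(9) = mex{0,1} = 2
g(10) = mex{0,1} = 2
g(11) = mex{1} = 0
The P-positions (g = 0) in 0..11 are 0, 1, 2, 3, 11.

0, 1, 2, 3, 11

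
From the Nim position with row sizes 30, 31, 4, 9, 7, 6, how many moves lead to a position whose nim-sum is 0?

3

Nim-sum: 30 ⊕ 31 ⊕ 4 ⊕ 9 ⊕ 7 ⊕ 6 = 13.
The overall nim-sum is X = 13. A row of size p has a winning move iff p XOR X < p (reduce it to p XOR X).
  30: 30 XOR 13 = 19 < 30 — winning move (to 19).
  31: 31 XOR 13 = 18 < 31 — winning move (to 18).
  4: 4 XOR 13 = 9 ≥ 4 — no move.
  9: 9 XOR 13 = 4 < 9 — winning move (to 4).
  7: 7 XOR 13 = 10 ≥ 7 — no move.
  6: 6 XOR 13 = 11 ≥ 6 — no move.
That gives 3 winning moves.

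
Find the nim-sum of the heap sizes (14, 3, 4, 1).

8

Nim-sum: 14 XOR 3 XOR 4 XOR 1 = 8.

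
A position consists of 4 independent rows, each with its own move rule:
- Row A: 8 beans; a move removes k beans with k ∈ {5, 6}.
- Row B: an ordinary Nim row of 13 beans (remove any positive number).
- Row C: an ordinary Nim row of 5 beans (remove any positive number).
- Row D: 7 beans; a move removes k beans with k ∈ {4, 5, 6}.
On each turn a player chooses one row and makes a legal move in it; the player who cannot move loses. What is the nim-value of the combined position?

8

Grundy values for row A (subtraction set {5, 6}):
g(0) = mex{} = 0
g(1) = mex{} = 0
g(2) = mex{} = 0
g(3) = mex{} = 0
g(4) = mex{} = 0
g(5) = mex{0} = 1
g(6) = mex{0} = 1
g(7) = mex{0} = 1
g(8) = mex{0} = 1
So g(8) = 1.
Row B is a plain Nim row of size 13, so its Grundy value is 13.
Row C is a plain Nim row of size 5, so its Grundy value is 5.
For row D, compute g(0), g(1), … with moves {4, 5, 6}:
g(0) = mex{} = 0
g(1) = mex{} = 0
g(2) = mex{} = 0
g(3) = mex{} = 0
g(4) = mex{0} = 1
g(5) = mex{0} = 1
g(6) = mex{0} = 1
g(7) = mex{0} = 1
So g(7) = 1.
By the Sprague-Grundy theorem, the Grundy value of a sum of independent games is the XOR of the component values.
Combined value = 1 ⊕ 13 ⊕ 5 ⊕ 1 = 8.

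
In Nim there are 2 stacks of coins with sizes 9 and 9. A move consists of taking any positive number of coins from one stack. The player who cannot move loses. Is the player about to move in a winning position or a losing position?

Losing position

Nim-sum: 9 XOR 9 = 0.
The nim-sum is 0, so this is a P-position: the player to move is in a losing position under optimal play.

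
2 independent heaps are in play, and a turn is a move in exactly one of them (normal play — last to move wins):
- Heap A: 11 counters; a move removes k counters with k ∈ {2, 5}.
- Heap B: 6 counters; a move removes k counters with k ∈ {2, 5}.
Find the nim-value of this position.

For heap A, compute g(0), g(1), … with moves {2, 5}:
k:     0  1  2  3  4  5  6  7  8  9 10 11
g(k):  0  0  1  1  0  2  1  0  0  1  1  0
So g(11) = 0.
Build the Grundy sequence for heap B with g(k) = mex{g(k−s) : s ∈ {2, 5}, s ≤ k}:
g(0) = mex{} = 0
g(1) = mex{} = 0
g(2) = mex{0} = 1
g(3) = mex{0} = 1
g(4) = mex{1} = 0
g(5) = mex{0,1} = 2
g(6) = mex{0} = 1
So g(6) = 1.
The value of a disjunctive sum is the nim-sum of the parts.
Combined value = 0 XOR 1 = 1.

1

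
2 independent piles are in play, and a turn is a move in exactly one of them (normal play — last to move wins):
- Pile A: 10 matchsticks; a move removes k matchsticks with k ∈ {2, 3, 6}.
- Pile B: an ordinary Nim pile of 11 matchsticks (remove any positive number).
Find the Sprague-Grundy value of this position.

11

Grundy values for pile A (subtraction set {2, 3, 6}):
k:     0  1  2  3  4  5  6  7  8  9 10
g(k):  0  0  1  1  2  0  3  1  2  0  0
So g(10) = 0.
Pile B is a plain Nim pile of size 11, so its Grundy value is 11.
The value of a disjunctive sum is the nim-sum of the parts.
Combined value = 0 ⊕ 11 = 11.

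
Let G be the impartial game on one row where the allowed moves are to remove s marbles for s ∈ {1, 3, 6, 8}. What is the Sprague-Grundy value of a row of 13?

0

Build the Grundy sequence with g(k) = mex{g(k−s) : s ∈ {1, 3, 6, 8}, s ≤ k}:
k:     0  1  2  3  4  5  6  7  8  9 10 11 12 13
g(k):  0  1  0  1  0  1  2  3  2  0  1  0  1  0
So g(13) = 0.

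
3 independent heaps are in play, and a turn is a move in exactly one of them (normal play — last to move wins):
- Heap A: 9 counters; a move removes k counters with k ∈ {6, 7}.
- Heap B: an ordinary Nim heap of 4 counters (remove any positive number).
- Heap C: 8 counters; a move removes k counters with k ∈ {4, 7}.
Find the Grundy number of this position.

For heap A, compute g(0), g(1), … with moves {6, 7}:
g(0) = mex{} = 0
g(1) = mex{} = 0
g(2) = mex{} = 0
g(3) = mex{} = 0
g(4) = mex{} = 0
g(5) = mex{} = 0
g(6) = mex{0} = 1
g(7) = mex{0} = 1
g(8) = mex{0} = 1
g(9) = mex{0} = 1
So g(9) = 1.
Heap B is a plain Nim heap of size 4, so its Grundy value is 4.
Grundy values for heap C (subtraction set {4, 7}):
k:     0  1  2  3  4  5  6  7  8
g(k):  0  0  0  0  1  1  1  1  2
So g(8) = 2.
The value of a disjunctive sum is the nim-sum of the parts.
Combined value = 1 XOR 4 XOR 2 = 7.

7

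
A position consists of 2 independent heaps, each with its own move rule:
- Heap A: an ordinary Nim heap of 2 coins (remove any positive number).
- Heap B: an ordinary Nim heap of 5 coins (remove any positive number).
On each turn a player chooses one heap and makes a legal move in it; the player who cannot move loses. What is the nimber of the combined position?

7

Heap A is a plain Nim heap of size 2, so its Grundy value is 2.
Heap B is a plain Nim heap of size 5, so its Grundy value is 5.
The value of a disjunctive sum is the nim-sum of the parts.
Combined value = 2 ⊕ 5 = 7.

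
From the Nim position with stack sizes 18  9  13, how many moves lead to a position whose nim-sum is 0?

In binary:
  10010  (18)
  01001  (9)
  01101  (13)
  -----
  10110  (22)
The overall nim-sum is X = 22. A stack of size p has a winning move iff p XOR X < p (reduce it to p XOR X).
  18: 18 XOR 22 = 4 < 18 — winning move (to 4).
  9: 9 XOR 22 = 31 ≥ 9 — no move.
  13: 13 XOR 22 = 27 ≥ 13 — no move.
That gives 1 winning move.

1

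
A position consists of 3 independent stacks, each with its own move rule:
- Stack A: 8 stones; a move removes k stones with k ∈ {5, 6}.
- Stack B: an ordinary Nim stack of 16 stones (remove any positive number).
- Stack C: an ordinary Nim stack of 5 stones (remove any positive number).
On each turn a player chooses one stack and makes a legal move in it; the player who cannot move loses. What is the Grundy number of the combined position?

20

For stack A, compute g(0), g(1), … with moves {5, 6}:
k:     0  1  2  3  4  5  6  7  8
g(k):  0  0  0  0  0  1  1  1  1
So g(8) = 1.
Stack B is a plain Nim stack of size 16, so its Grundy value is 16.
Stack C is a plain Nim stack of size 5, so its Grundy value is 5.
By the Sprague-Grundy theorem, the Grundy value of a sum of independent games is the XOR of the component values.
Combined value = 1 ⊕ 16 ⊕ 5 = 20.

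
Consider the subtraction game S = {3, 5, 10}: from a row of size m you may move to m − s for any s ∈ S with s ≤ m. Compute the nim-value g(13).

2

Grundy values for subtraction set {3, 5, 10}:
k:     0  1  2  3  4  5  6  7  8  9 10 11 12 13
g(k):  0  0  0  1  1  1  2  2  0  0  3  1  1  2
So g(13) = 2.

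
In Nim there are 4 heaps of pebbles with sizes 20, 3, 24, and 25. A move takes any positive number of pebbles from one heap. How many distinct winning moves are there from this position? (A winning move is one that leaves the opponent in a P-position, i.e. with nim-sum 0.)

3

Compute the nim-sum pairwise:
20 XOR 3 = 23
23 XOR 24 = 15
15 XOR 25 = 22
The overall nim-sum is X = 22. A heap of size p has a winning move iff p XOR X < p (reduce it to p XOR X).
  20: 20 XOR 22 = 2 < 20 — winning move (to 2).
  3: 3 XOR 22 = 21 ≥ 3 — no move.
  24: 24 XOR 22 = 14 < 24 — winning move (to 14).
  25: 25 XOR 22 = 15 < 25 — winning move (to 15).
That gives 3 winning moves.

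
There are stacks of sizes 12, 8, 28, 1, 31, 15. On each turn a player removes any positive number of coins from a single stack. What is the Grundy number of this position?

9

Nim-sum: 12 XOR 8 XOR 28 XOR 1 XOR 31 XOR 15 = 9.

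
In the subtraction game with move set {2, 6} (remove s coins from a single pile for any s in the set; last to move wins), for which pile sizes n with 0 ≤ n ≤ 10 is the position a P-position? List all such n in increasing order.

Grundy values for subtraction set {2, 6}:
k:     0  1  2  3  4  5  6  7  8  9 10
g(k):  0  0  1  1  0  0  1  1  0  0  1
The P-positions (g = 0) in 0..10 are 0, 1, 4, 5, 8, 9.

0, 1, 4, 5, 8, 9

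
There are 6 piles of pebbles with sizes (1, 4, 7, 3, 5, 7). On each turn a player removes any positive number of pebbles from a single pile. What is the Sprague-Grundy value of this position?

3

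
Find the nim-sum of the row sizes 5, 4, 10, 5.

14

Nim-sum: 5 ^ 4 ^ 10 ^ 5 = 14.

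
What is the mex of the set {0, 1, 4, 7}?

2

The values 0, 1 are all present; 2 is the first non-negative integer missing from the set.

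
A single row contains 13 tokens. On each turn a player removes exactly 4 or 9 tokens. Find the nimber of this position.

Build the Grundy sequence with g(k) = mex{g(k−s) : s ∈ {4, 9}, s ≤ k}:
g(0) = mex{} = 0
g(1) = mex{} = 0
g(2) = mex{} = 0
g(3) = mex{} = 0
g(4) = mex{0} = 1
g(5) = mex{0} = 1
g(6) = mex{0} = 1
g(7) = mex{0} = 1
g(8) = mex{1} = 0
g(9) = mex{0,1} = 2
g(10) = mex{0,1} = 2
g(11) = mex{0,1} = 2
g(12) = mex{0} = 1
g(13) = mex{1,2} = 0
So g(13) = 0.

0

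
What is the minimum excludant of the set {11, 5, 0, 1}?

2

The values 0, 1 are all present; 2 is the first non-negative integer missing from the set.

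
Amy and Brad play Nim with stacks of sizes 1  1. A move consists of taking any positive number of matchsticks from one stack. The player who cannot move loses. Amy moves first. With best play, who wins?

Brad wins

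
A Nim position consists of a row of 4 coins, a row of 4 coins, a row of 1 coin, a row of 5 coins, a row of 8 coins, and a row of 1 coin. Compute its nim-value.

13

Write each in binary and XOR column by column:
  0100  (4)
  0100  (4)
  0001  (1)
  0101  (5)
  1000  (8)
  0001  (1)
  ----
  1101  (13)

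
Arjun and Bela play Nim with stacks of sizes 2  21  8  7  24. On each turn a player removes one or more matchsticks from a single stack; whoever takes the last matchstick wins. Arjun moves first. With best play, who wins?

Compute the nim-sum pairwise:
2 ⊕ 21 = 23
23 ⊕ 8 = 31
31 ⊕ 7 = 24
24 ⊕ 24 = 0
The nim-sum is 0, so this is a P-position: the player to move is in a losing position under optimal play; Arjun is about to move from it and so loses — Bela wins.

Bela wins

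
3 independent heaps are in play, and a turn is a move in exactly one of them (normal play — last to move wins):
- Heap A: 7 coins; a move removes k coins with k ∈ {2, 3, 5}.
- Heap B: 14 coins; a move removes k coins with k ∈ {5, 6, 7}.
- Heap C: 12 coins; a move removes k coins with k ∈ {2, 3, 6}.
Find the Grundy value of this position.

1

For heap A, compute g(0), g(1), … with moves {2, 3, 5}:
k:     0  1  2  3  4  5  6  7
g(k):  0  0  1  1  2  2  3  0
So g(7) = 0.
Build the Grundy sequence for heap B with g(k) = mex{g(k−s) : s ∈ {5, 6, 7}, s ≤ k}:
g(0) = mex{} = 0
g(1) = mex{} = 0
g(2) = mex{} = 0
g(3) = mex{} = 0
g(4) = mex{} = 0
g(5) = mex{0} = 1
g(6) = mex{0} = 1
g(7) = mex{0} = 1
g(8) = mex{0} = 1
g(9) = mex{0} = 1
g(10) = mex{0,1} = 2
g(11) = mex{0,1} = 2
g(12) = mex{1} = 0
g(13) = mex{1} = 0
g(14) = mex{1} = 0
So g(14) = 0.
For heap C, compute g(0), g(1), … with moves {2, 3, 6}:
k:     0  1  2  3  4  5  6  7  8  9 10 11 12
g(k):  0  0  1  1  2  0  3  1  2  0  0  1  1
So g(12) = 1.
By the Sprague-Grundy theorem, the Grundy value of a sum of independent games is the XOR of the component values.
Combined value = 0 ⊕ 0 ⊕ 1 = 1.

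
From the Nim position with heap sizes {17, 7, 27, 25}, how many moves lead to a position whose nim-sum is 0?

Bitwise XOR of the heap sizes:
  10001  (17)
  00111  (7)
  11011  (27)
  11001  (25)
  -----
  10100  (20)
The overall nim-sum is X = 20. A heap of size p has a winning move iff p XOR X < p (reduce it to p XOR X).
  17: 17 XOR 20 = 5 < 17 — winning move (to 5).
  7: 7 XOR 20 = 19 ≥ 7 — no move.
  27: 27 XOR 20 = 15 < 27 — winning move (to 15).
  25: 25 XOR 20 = 13 < 25 — winning move (to 13).
That gives 3 winning moves.

3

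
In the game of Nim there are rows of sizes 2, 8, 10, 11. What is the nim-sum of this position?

Compute the nim-sum pairwise:
2 ^ 8 = 10
10 ^ 10 = 0
0 ^ 11 = 11

11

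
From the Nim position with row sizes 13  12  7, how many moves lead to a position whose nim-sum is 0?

3

Bitwise XOR of the heap sizes:
  1101  (13)
  1100  (12)
  0111  (7)
  ----
  0110  (6)
The overall nim-sum is X = 6. A row of size p has a winning move iff p XOR X < p (reduce it to p XOR X).
  13: 13 XOR 6 = 11 < 13 — winning move (to 11).
  12: 12 XOR 6 = 10 < 12 — winning move (to 10).
  7: 7 XOR 6 = 1 < 7 — winning move (to 1).
That gives 3 winning moves.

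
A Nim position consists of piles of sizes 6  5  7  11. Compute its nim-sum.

15

Bitwise XOR of the heap sizes:
  0110  (6)
  0101  (5)
  0111  (7)
  1011  (11)
  ----
  1111  (15)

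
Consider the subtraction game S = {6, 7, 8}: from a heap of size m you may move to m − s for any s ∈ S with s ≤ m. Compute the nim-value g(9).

1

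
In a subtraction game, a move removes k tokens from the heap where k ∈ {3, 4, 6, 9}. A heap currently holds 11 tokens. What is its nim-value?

Compute g(0), g(1), … for moves {3, 4, 6, 9}:
k:     0  1  2  3  4  5  6  7  8  9 10 11
g(k):  0  0  0  1  1  1  2  2  2  3  3  3
So g(11) = 3.

3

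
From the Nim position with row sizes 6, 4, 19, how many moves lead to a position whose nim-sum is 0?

1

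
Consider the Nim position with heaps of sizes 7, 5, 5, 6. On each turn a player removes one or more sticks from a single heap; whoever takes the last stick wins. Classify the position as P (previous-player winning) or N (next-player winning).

N-position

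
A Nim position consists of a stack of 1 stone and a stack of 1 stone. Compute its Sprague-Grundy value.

0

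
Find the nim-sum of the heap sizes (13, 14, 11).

8

In binary:
  1101  (13)
  1110  (14)
  1011  (11)
  ----
  1000  (8)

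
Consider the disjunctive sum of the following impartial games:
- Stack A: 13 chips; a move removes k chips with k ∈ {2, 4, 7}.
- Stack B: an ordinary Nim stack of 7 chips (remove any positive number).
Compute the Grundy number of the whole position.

5

Build the Grundy sequence for stack A with g(k) = mex{g(k−s) : s ∈ {2, 4, 7}, s ≤ k}:
g(0) = mex{} = 0
g(1) = mex{} = 0
g(2) = mex{0} = 1
g(3) = mex{0} = 1
g(4) = mex{0,1} = 2
g(5) = mex{0,1} = 2
g(6) = mex{1,2} = 0
g(7) = mex{0,1,2} = 3
g(8) = mex{0,2} = 1
g(9) = mex{1,2,3} = 0
g(10) = mex{0,1} = 2
g(11) = mex{0,2,3} = 1
g(12) = mex{1,2} = 0
g(13) = mex{0,1} = 2
So g(13) = 2.
Stack B is a plain Nim stack of size 7, so its Grundy value is 7.
By the Sprague-Grundy theorem, the Grundy value of a sum of independent games is the XOR of the component values.
Combined value = 2 XOR 7 = 5.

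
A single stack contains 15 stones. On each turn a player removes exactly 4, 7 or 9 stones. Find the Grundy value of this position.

Grundy values for subtraction set {4, 7, 9}:
k:     0  1  2  3  4  5  6  7  8  9 10 11 12 13 14 15
g(k):  0  0  0  0  1  1  1  1  2  2  2  2  3  0  0  0
So g(15) = 0.

0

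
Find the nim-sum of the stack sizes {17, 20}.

Write each in binary and XOR column by column:
  10001  (17)
  10100  (20)
  -----
  00101  (5)

5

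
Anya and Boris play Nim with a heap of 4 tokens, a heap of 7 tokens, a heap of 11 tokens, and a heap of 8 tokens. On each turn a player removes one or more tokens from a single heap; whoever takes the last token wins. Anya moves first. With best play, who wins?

Boris wins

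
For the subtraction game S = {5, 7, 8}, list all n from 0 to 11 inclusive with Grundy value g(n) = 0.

Compute g(0), g(1), … for moves {5, 7, 8}:
g(0) = mex{} = 0
g(1) = mex{} = 0
g(2) = mex{} = 0
g(3) = mex{} = 0
g(4) = mex{} = 0
g(5) = mex{0} = 1
g(6) = mex{0} = 1
g(7) = mex{0} = 1
g(8) = mex{0} = 1
g(9) = mex{0} = 1
g(10) = mex{0,1} = 2
g(11) = mex{0,1} = 2
The P-positions (g = 0) in 0..11 are 0, 1, 2, 3, 4.

0, 1, 2, 3, 4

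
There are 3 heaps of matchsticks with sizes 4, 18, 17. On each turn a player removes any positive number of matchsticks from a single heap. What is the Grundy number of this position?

7

Compute the nim-sum pairwise:
4 ⊕ 18 = 22
22 ⊕ 17 = 7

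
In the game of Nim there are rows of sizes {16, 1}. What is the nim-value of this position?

Compute the nim-sum pairwise:
16 XOR 1 = 17

17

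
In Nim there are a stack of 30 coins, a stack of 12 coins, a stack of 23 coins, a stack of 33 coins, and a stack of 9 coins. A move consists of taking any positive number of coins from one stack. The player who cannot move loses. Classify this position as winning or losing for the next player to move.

Winning position

Nim-sum: 30 XOR 12 XOR 23 XOR 33 XOR 9 = 45.
The nim-sum is 45 ≠ 0, so this is an N-position: the player to move can win.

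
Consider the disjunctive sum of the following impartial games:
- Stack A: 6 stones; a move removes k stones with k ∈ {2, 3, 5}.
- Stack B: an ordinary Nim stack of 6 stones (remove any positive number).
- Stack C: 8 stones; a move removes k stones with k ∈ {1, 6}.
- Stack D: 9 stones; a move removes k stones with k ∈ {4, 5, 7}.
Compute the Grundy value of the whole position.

6

Grundy values for stack A (subtraction set {2, 3, 5}):
k:     0  1  2  3  4  5  6
g(k):  0  0  1  1  2  2  3
So g(6) = 3.
Stack B is a plain Nim stack of size 6, so its Grundy value is 6.
Build the Grundy sequence for stack C with g(k) = mex{g(k−s) : s ∈ {1, 6}, s ≤ k}:
g(0) = mex{} = 0
g(1) = mex{0} = 1
g(2) = mex{1} = 0
g(3) = mex{0} = 1
g(4) = mex{1} = 0
g(5) = mex{0} = 1
g(6) = mex{0,1} = 2
g(7) = mex{1,2} = 0
g(8) = mex{0} = 1
So g(8) = 1.
For stack D, compute g(0), g(1), … with moves {4, 5, 7}:
k:     0  1  2  3  4  5  6  7  8  9
g(k):  0  0  0  0  1  1  1  1  2  2
So g(9) = 2.
The value of a disjunctive sum is the nim-sum of the parts.
Combined value = 3 XOR 6 XOR 1 XOR 2 = 6.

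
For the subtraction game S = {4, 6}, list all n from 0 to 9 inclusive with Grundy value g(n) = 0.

Compute g(0), g(1), … for moves {4, 6}:
k:     0  1  2  3  4  5  6  7  8  9
g(k):  0  0  0  0  1  1  1  1  2  2
The P-positions (g = 0) in 0..9 are 0, 1, 2, 3.

0, 1, 2, 3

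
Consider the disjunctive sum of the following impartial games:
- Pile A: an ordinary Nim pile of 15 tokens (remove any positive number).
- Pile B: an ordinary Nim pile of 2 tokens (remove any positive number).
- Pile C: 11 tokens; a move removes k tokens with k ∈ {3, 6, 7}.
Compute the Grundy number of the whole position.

13

Pile A is a plain Nim pile of size 15, so its Grundy value is 15.
Pile B is a plain Nim pile of size 2, so its Grundy value is 2.
Build the Grundy sequence for pile C with g(k) = mex{g(k−s) : s ∈ {3, 6, 7}, s ≤ k}:
k:     0  1  2  3  4  5  6  7  8  9 10 11
g(k):  0  0  0  1  1  1  2  2  2  3  0  0
So g(11) = 0.
By the Sprague-Grundy theorem, the Grundy value of a sum of independent games is the XOR of the component values.
Combined value = 15 ⊕ 2 ⊕ 0 = 13.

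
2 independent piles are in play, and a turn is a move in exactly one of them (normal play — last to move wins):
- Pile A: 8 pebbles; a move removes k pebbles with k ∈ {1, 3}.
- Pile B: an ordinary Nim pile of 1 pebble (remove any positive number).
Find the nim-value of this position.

Build the Grundy sequence for pile A with g(k) = mex{g(k−s) : s ∈ {1, 3}, s ≤ k}:
k:     0  1  2  3  4  5  6  7  8
g(k):  0  1  0  1  0  1  0  1  0
So g(8) = 0.
Pile B is a plain Nim pile of size 1, so its Grundy value is 1.
The value of a disjunctive sum is the nim-sum of the parts.
Combined value = 0 XOR 1 = 1.

1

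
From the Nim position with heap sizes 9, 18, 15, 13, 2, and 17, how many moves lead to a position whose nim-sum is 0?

3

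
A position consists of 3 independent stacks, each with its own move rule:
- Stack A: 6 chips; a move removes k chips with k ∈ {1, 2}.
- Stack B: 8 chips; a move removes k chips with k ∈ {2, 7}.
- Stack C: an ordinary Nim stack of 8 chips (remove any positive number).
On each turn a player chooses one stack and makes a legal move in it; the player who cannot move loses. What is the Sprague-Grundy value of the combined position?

For stack A, compute g(0), g(1), … with moves {1, 2}:
k:     0  1  2  3  4  5  6
g(k):  0  1  2  0  1  2  0
So g(6) = 0.
Build the Grundy sequence for stack B with g(k) = mex{g(k−s) : s ∈ {2, 7}, s ≤ k}:
g(0) = mex{} = 0
g(1) = mex{} = 0
g(2) = mex{0} = 1
g(3) = mex{0} = 1
g(4) = mex{1} = 0
g(5) = mex{1} = 0
g(6) = mex{0} = 1
g(7) = mex{0} = 1
g(8) = mex{0,1} = 2
So g(8) = 2.
Stack C is a plain Nim stack of size 8, so its Grundy value is 8.
By the Sprague-Grundy theorem, the Grundy value of a sum of independent games is the XOR of the component values.
Combined value = 0 ⊕ 2 ⊕ 8 = 10.

10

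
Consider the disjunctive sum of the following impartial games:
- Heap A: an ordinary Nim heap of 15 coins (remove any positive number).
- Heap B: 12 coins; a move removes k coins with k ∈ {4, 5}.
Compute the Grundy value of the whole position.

15

Heap A is a plain Nim heap of size 15, so its Grundy value is 15.
Build the Grundy sequence for heap B with g(k) = mex{g(k−s) : s ∈ {4, 5}, s ≤ k}:
k:     0  1  2  3  4  5  6  7  8  9 10 11 12
g(k):  0  0  0  0  1  1  1  1  2  0  0  0  0
So g(12) = 0.
By the Sprague-Grundy theorem, the Grundy value of a sum of independent games is the XOR of the component values.
Combined value = 15 ⊕ 0 = 15.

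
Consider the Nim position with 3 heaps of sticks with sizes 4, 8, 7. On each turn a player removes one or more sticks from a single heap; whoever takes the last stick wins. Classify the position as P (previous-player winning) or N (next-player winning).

N-position

In binary:
  0100  (4)
  1000  (8)
  0111  (7)
  ----
  1011  (11)
The nim-sum is 11 ≠ 0, so this is an N-position: the player to move can win.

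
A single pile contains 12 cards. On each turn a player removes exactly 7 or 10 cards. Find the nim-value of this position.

Build the Grundy sequence with g(k) = mex{g(k−s) : s ∈ {7, 10}, s ≤ k}:
g(0) = mex{} = 0
g(1) = mex{} = 0
g(2) = mex{} = 0
g(3) = mex{} = 0
g(4) = mex{} = 0
g(5) = mex{} = 0
g(6) = mex{} = 0
g(7) = mex{0} = 1
g(8) = mex{0} = 1
g(9) = mex{0} = 1
g(10) = mex{0} = 1
g(11) = mex{0} = 1
g(12) = mex{0} = 1
So g(12) = 1.

1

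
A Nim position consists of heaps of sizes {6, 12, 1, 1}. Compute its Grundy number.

In binary:
  0110  (6)
  1100  (12)
  0001  (1)
  0001  (1)
  ----
  1010  (10)

10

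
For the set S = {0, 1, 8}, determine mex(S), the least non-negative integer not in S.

The values 0, 1 are all present; 2 is the first non-negative integer missing from the set.

2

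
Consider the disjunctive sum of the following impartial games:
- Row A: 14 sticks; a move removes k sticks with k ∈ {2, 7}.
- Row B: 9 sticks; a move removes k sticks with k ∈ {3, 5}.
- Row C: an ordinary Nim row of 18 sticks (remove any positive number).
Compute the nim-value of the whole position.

Grundy values for row A (subtraction set {2, 7}):
g(0) = mex{} = 0
g(1) = mex{} = 0
g(2) = mex{0} = 1
g(3) = mex{0} = 1
g(4) = mex{1} = 0
g(5) = mex{1} = 0
g(6) = mex{0} = 1
g(7) = mex{0} = 1
g(8) = mex{0,1} = 2
g(9) = mex{1} = 0
g(10) = mex{1,2} = 0
g(11) = mex{0} = 1
g(12) = mex{0} = 1
g(13) = mex{1} = 0
g(14) = mex{1} = 0
So g(14) = 0.
Build the Grundy sequence for row B with g(k) = mex{g(k−s) : s ∈ {3, 5}, s ≤ k}:
k:     0  1  2  3  4  5  6  7  8  9
g(k):  0  0  0  1  1  1  2  2  0  0
So g(9) = 0.
Row C is a plain Nim row of size 18, so its Grundy value is 18.
The value of a disjunctive sum is the nim-sum of the parts.
Combined value = 0 XOR 0 XOR 18 = 18.

18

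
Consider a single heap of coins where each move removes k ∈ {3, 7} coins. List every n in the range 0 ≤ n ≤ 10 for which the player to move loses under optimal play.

0, 1, 2, 6, 10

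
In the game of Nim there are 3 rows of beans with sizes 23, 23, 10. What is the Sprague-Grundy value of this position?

Write each in binary and XOR column by column:
  10111  (23)
  10111  (23)
  01010  (10)
  -----
  01010  (10)

10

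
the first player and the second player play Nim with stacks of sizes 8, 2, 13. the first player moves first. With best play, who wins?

the first player wins

Compute the nim-sum pairwise:
8 XOR 2 = 10
10 XOR 13 = 7
The nim-sum is 7 ≠ 0, so this is an N-position: the player to move can win; the first player has a winning move.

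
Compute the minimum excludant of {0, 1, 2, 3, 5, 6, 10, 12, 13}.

4

The values 0, 1, 2, 3 are all present; 4 is the first non-negative integer missing from the set.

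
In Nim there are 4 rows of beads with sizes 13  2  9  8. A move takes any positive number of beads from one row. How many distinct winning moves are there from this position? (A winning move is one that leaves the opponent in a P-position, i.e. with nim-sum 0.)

3

Compute the nim-sum pairwise:
13 ⊕ 2 = 15
15 ⊕ 9 = 6
6 ⊕ 8 = 14
The overall nim-sum is X = 14. A row of size p has a winning move iff p XOR X < p (reduce it to p XOR X).
  13: 13 XOR 14 = 3 < 13 — winning move (to 3).
  2: 2 XOR 14 = 12 ≥ 2 — no move.
  9: 9 XOR 14 = 7 < 9 — winning move (to 7).
  8: 8 XOR 14 = 6 < 8 — winning move (to 6).
That gives 3 winning moves.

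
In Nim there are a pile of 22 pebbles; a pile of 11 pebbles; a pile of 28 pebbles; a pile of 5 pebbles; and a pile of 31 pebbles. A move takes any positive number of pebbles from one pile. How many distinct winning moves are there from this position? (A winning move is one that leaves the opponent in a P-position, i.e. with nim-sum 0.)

3

Nim-sum: 22 ^ 11 ^ 28 ^ 5 ^ 31 = 27.
The overall nim-sum is X = 27. A pile of size p has a winning move iff p XOR X < p (reduce it to p XOR X).
  22: 22 XOR 27 = 13 < 22 — winning move (to 13).
  11: 11 XOR 27 = 16 ≥ 11 — no move.
  28: 28 XOR 27 = 7 < 28 — winning move (to 7).
  5: 5 XOR 27 = 30 ≥ 5 — no move.
  31: 31 XOR 27 = 4 < 31 — winning move (to 4).
That gives 3 winning moves.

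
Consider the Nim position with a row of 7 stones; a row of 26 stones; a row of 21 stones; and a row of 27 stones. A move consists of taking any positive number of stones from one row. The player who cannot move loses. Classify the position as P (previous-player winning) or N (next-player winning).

Compute the nim-sum pairwise:
7 XOR 26 = 29
29 XOR 21 = 8
8 XOR 27 = 19
The nim-sum is 19 ≠ 0, so this is an N-position: the player to move can win.

N-position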